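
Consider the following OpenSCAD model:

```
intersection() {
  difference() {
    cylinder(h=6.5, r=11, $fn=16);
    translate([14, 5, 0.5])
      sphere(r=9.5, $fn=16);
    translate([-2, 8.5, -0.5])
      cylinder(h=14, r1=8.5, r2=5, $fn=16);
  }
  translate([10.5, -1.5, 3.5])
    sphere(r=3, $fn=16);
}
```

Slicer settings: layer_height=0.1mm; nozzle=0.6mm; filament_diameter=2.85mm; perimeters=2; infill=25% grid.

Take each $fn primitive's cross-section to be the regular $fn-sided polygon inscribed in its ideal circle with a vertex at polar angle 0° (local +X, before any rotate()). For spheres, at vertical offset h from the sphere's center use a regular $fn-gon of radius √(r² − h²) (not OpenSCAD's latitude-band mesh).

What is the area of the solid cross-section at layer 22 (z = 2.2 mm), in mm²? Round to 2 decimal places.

At z = 2.2 mm: the r=11 cylinder contributes a regular 16-gon of circumradius 11 (area = (16/2)·11.000²·sin(360°/16) = 370.44 mm²); the sphere at (14, 5): section is a regular 16-gon, circumradius = √(r²−h²) = √(9.5²−1.7²) = 9.347 (area = (16/2)·9.347²·sin(360°/16) = 267.45 mm²); the cone at (-2, 8.5): at t=0.193 of its height the radius interpolates to r₁+(r₂−r₁)t = 7.825, giving a regular 16-gon of that circumradius (area = (16/2)·7.825²·sin(360°/16) = 187.46 mm²); Taking the first minus the rest: starting from the r=11 cylinder (370.44 mm²), the r=9.5 sphere at (14, 5) partially overlaps it — only the 48.09 mm² overlap (of its 267.45 mm²) is removed, clipping the outline; the cone at (-2, 8.5) partially overlaps it — only the 109.40 mm² overlap (of its 187.46 mm²) is removed, clipping the outline — area = 212.94 mm²; the sphere at (10.5, -1.5): section is a regular 16-gon, circumradius = √(r²−h²) = √(3²−1.3²) = 2.704 (area = (16/2)·2.704²·sin(360°/16) = 22.38 mm²); Taking the intersection: the r=3 sphere at (10.5, -1.5) partially overlaps that combined region; clipping to the common part keeps 1.99 mm² — area = 1.99 mm². Overall, the cross-section is a single solid region. Net area = 1.99 mm².

1.99 mm²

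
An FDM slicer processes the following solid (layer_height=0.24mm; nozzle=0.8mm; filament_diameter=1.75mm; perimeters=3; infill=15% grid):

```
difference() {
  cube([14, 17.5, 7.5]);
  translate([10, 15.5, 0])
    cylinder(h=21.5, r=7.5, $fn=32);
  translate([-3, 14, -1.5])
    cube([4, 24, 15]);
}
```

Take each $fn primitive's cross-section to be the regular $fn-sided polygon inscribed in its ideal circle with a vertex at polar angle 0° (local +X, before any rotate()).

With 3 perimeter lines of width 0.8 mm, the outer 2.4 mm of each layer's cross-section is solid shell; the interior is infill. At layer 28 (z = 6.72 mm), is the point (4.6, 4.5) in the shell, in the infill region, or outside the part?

At z = 6.72 mm: the cube is present — its section is the full 14×17.5 rectangle; the r=7.5 cylinder at (10, 15.5) gives a regular 32-gon of circumradius 7.5 (constant along its height); the cube at (-3, 14) is present — its section is the full 4×24 rectangle; Taking the first minus the rest: starting from the 14×17.5 cube, the r=7.5 cylinder at (10, 15.5) partially overlaps it — only the 95.07 mm² overlap (of its 175.58 mm²) is removed, clipping the outline; the 4×24 cube at (-3, 14) partially overlaps it — only the 3.50 mm² overlap (of its 96.00 mm²) is removed, clipping the outline — 1 connected region. Overall, the cross-section is a single solid region. The nearest boundary edge runs (14.00, 0.00)→(0.00, 0.00); distance from the point to it = 4.50 mm. The point is inside the cross-section and 4.50 mm from the nearest boundary — more than the 2.4 mm shell width (3 × 0.8), so it's in the infill interior.

infill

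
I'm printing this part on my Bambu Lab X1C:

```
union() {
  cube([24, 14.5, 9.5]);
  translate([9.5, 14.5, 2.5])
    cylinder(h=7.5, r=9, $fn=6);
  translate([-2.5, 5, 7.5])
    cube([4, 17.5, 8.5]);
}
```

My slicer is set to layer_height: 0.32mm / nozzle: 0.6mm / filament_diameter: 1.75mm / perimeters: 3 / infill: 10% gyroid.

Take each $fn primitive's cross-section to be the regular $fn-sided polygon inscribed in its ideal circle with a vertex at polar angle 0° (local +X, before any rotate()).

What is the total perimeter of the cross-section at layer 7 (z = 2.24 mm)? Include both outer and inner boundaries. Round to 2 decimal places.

At z = 2.24 mm: the cube (footprint 24×14.5) is included at this height (perimeter 77.00 mm); the cylinder at (9.5, 14.5) does not reach this height (z outside [2.5, 10]); the cube at (-2.5, 5) is absent (z outside [7.5, 16]); Taking the union: only the 24×14.5 cube is present, so the union is just that shape — boundary = 77.00 mm. Overall, the cross-section is a single solid region. Total boundary length (outer) = 77.00 mm.

77.00 mm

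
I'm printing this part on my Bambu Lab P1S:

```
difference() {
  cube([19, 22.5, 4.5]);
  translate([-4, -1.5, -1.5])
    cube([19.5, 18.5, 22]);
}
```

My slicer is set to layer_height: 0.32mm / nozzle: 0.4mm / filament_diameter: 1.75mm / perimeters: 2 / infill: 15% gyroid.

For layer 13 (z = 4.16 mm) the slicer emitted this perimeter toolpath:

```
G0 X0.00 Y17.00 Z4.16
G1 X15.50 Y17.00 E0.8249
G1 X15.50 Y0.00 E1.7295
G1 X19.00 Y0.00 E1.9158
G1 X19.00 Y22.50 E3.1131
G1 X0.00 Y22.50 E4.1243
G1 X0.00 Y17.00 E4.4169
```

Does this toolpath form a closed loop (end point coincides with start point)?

yes

Start point (G0): (0.00, 17.00). End point (last G1): the path returns to the start — closed.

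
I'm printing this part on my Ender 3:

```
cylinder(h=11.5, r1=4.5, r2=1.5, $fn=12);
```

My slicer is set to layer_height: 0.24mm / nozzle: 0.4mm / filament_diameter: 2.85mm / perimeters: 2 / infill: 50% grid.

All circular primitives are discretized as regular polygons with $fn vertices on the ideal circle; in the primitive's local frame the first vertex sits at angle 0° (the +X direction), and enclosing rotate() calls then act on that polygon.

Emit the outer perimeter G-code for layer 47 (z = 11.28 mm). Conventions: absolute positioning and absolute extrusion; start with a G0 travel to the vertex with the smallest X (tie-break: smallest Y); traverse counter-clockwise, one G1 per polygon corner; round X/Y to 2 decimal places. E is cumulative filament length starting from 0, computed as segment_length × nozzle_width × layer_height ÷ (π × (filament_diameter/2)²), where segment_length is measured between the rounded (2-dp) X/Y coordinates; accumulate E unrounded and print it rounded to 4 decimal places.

G0 X-1.56 Y0.00 Z11.28
G1 X-1.35 Y-0.78 E0.0122
G1 X-0.78 Y-1.35 E0.0243
G1 X0.00 Y-1.56 E0.0364
G1 X0.78 Y-1.35 E0.0486
G1 X1.35 Y-0.78 E0.0607
G1 X1.56 Y0.00 E0.0729
G1 X1.35 Y0.78 E0.0850
G1 X0.78 Y1.35 E0.0972
G1 X0.00 Y1.56 E0.1093
G1 X-0.78 Y1.35 E0.1215
G1 X-1.35 Y0.78 E0.1336
G1 X-1.56 Y0.00 E0.1458

At z = 11.28 mm: the cone: at t=0.981 of its height the radius interpolates to r₁+(r₂−r₁)t = 1.557, giving a regular 12-gon of that circumradius. The outline is a single polygon with 12 vertices. Extrusion per mm of travel: 0.4 × 0.24 / (π × 1.425²) = 0.015048. Accumulating E over each segment gives final E = 0.1458.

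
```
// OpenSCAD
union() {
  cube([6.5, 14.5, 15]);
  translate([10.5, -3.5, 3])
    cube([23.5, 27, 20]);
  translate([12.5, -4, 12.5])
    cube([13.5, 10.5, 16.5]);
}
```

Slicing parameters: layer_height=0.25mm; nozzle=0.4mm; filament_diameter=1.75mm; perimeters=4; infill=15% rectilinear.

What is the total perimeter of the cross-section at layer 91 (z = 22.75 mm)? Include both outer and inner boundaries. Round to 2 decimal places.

At z = 22.75 mm: the cube does not reach this height (z outside [0, 15]); the 23.5×27 cube at (10.5, -3.5) contributes its full rectangle (perimeter 101.00 mm); the cube at (12.5, -4) (footprint 13.5×10.5) is included at this height (perimeter 48.00 mm); Combining (union): the regions partially overlap (shared area 135.00 mm²), so the edge portions inside another operand are dropped and the merged outline is re-measured after clipping — boundary = 102.00 mm. Overall, the cross-section is a single solid region. Total boundary length (outer) = 102.00 mm.

102.00 mm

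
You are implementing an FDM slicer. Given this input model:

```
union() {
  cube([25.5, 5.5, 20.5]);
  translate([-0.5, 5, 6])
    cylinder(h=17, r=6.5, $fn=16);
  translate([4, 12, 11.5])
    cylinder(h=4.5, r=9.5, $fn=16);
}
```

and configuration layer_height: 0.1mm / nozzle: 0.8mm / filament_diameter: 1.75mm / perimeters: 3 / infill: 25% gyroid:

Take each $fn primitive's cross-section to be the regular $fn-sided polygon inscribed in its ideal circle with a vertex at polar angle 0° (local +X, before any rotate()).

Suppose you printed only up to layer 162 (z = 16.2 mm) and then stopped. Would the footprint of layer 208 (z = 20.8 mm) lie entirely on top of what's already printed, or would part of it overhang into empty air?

entirely on top

Compare the two slices. At z = 16.2: the cube is present — its section is the full 25.5×5.5 rectangle (area 140.25 mm²); the r=6.5 cylinder at (-0.5, 5) gives a regular 16-gon of circumradius 6.5 (constant along its height) (area = (16/2)·6.500²·sin(360°/16) = 129.35 mm²); the cylinder at (4, 12) is not intersected at this z (z outside [11.5, 16]); Merging all regions: the regions partially overlap — summed areas 269.60 mm² minus the doubly-counted overlap 28.94 mm² gives 240.66 mm² — area = 240.66 mm². At z = 20.8: the cube is absent (z outside [0, 20.5]); the cylinder at (-0.5, 5): section is a regular 16-gon, circumradius r=6.5 (area = (16/2)·6.500²·sin(360°/16) = 129.35 mm²); the cylinder at (4, 12) does not reach this height (z outside [11.5, 16]); Combining (union): only the r=6.5 cylinder at (-0.5, 5) is present, so the union is just that shape — area = 129.35 mm². Checking containment: the cross-section at z = 20.8 is a subset of the cross-section at z = 16.2.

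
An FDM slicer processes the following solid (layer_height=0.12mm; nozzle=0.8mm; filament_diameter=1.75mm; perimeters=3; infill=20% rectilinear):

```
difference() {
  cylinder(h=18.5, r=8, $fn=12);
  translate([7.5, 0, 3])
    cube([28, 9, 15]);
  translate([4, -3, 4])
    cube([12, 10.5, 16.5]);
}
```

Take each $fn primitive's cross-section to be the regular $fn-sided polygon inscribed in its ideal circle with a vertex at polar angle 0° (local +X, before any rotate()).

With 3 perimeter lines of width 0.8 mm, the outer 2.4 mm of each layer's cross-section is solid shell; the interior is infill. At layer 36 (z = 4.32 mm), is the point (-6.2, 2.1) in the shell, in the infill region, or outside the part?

shell

At z = 4.32 mm: the cylinder: section is a regular 12-gon, circumradius r=8; the cube at (7.5, 0) is present — its section is the full 28×9 rectangle; the cube at (4, -3) is present — its section is the full 12×10.5 rectangle; After the difference (first − rest): starting from the r=8 cylinder, the 28×9 cube at (7.5, 0) partially overlaps it — only the 0.47 mm² overlap (of its 252.00 mm²) is removed, clipping the outline; the 12×10.5 cube at (4, -3) partially overlaps it — only the 28.47 mm² overlap (of its 126.00 mm²) is removed, clipping the outline — 1 connected region. Overall, the cross-section is a single solid region. The nearest boundary edge runs (-8.00, 0.00)→(-6.93, 4.00); distance from the point to it = 1.20 mm. The point is inside the cross-section, 1.20 mm from the nearest boundary — within the 2.4 mm shell band (3 × 0.8).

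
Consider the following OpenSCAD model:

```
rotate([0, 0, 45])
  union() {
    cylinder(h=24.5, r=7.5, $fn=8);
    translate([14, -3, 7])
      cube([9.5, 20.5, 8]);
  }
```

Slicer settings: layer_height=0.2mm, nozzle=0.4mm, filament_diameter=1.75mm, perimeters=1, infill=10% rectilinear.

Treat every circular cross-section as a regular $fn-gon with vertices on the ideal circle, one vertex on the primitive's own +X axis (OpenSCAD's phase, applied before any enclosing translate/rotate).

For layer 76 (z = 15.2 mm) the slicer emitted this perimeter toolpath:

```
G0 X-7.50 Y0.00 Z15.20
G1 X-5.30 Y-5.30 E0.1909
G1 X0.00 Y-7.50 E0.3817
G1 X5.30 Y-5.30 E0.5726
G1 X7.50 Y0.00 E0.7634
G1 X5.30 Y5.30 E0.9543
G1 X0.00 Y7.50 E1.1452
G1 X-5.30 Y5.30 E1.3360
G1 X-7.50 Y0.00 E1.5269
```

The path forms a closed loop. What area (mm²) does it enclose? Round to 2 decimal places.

Apply the shoelace formula to the sequence of (X, Y) vertices; enclosed area = 159.00 mm².

159.00 mm²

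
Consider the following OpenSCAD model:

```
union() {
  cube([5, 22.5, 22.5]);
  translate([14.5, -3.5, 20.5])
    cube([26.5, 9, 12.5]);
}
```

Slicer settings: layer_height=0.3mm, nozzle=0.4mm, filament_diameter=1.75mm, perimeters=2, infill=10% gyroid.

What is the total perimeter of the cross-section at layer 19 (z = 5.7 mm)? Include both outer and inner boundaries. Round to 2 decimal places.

At z = 5.7 mm: the 5×22.5 cube contributes its full rectangle (perimeter 55.00 mm); the cube at (14.5, -3.5) does not reach this height (z outside [20.5, 33]); Merging all regions: only the 5×22.5 cube is present, so the union is just that shape — boundary = 55.00 mm. Overall, the cross-section is a single solid region. Total boundary length (outer) = 55.00 mm.

55.00 mm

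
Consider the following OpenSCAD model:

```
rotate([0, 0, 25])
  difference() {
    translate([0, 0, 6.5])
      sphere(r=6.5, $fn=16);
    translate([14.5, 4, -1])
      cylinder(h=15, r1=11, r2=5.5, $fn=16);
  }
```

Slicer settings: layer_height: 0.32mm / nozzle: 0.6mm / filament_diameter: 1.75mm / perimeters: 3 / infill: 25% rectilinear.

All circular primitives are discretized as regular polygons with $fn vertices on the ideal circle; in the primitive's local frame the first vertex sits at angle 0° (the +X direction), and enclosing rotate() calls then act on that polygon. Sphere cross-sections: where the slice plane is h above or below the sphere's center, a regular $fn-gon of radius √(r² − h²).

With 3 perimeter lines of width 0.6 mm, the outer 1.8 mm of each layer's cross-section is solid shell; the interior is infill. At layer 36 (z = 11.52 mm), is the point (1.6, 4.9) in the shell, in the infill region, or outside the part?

outside

At z = 11.52 mm: the r=6.5 sphere contributes a regular 16-gon of circumradius √(6.5²−5.02²) = 4.129; the cone at (14.5, 4) contributes a regular 16-gon of circumradius 6.409 (interpolated between r1=11 and r2=5.5 at t=0.835); After the difference (first − rest): starting from the r=6.5 sphere, the cone at (14.5, 4) misses the remaining region (no effect) — 1 connected region; (whole slice rotated 25° about Z — lengths, areas and connectivity unchanged). Overall, the cross-section is a single solid region. Undo the 25° rotation: the query point maps to (3.521, 3.765) in the un-rotated model frame. The nearest boundary edge runs (1.58, 3.81)→(2.92, 2.92); distance from the point to it = 1.04 mm. The point is not inside any of the regions above, so it lies outside the cross-section (1.04 mm from the nearest boundary).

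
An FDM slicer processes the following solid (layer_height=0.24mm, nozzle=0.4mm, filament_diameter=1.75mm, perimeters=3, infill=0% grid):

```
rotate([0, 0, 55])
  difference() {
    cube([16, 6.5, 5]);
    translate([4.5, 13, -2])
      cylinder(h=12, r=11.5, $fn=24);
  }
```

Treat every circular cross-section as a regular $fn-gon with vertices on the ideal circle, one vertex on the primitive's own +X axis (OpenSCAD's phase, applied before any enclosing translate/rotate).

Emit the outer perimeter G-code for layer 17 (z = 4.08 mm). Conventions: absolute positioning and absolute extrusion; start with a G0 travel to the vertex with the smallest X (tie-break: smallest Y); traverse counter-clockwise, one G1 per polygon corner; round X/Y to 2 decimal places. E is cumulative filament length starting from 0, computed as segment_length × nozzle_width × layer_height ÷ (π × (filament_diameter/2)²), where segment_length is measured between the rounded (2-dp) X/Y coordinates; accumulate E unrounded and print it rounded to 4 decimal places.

At z = 4.08 mm: the cube (footprint 16×6.5) is included at this height; the r=11.5 cylinder at (4.5, 13) gives a regular 24-gon of circumradius 11.5 (constant along its height); After the difference (first − rest): starting from the 16×6.5 cube, the r=11.5 cylinder at (4.5, 13) partially overlaps it — only the 53.41 mm² overlap (of its 410.75 mm²) is removed, clipping the outline — 1 connected region; (rotated 55° about Z; rotation is an isometry so areas/perimeters/island counts are preserved). The outline is a single polygon with 10 vertices. Extrusion per mm of travel: 0.4 × 0.24 / (π × 0.875²) = 0.039912. Accumulating E over each segment gives final E = 1.7105.

G0 X-2.07 Y1.45 Z4.08
G1 X0.00 Y0.00 E0.1009
G1 X9.18 Y13.11 E0.7396
G1 X3.85 Y16.83 E0.9991
G1 X2.64 Y15.10 E1.0833
G1 X3.26 Y13.14 E1.1654
G1 X3.39 Y10.14 E1.2852
G1 X2.74 Y7.21 E1.4050
G1 X1.35 Y4.55 E1.5248
G1 X-0.68 Y2.33 E1.6449
G1 X-2.07 Y1.45 E1.7105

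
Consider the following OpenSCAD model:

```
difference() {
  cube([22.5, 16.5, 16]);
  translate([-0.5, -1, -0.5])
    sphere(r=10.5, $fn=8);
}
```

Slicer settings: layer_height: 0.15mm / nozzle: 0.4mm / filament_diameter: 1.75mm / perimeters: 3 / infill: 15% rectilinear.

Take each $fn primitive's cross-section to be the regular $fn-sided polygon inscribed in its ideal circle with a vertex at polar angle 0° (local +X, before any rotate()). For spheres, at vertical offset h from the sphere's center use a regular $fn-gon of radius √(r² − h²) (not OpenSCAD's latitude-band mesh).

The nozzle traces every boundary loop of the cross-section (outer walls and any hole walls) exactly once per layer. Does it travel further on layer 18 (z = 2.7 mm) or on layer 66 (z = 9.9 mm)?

layer 66 (z = 9.9 mm)

Layer 18 (z = 2.7): the cube (footprint 22.5×16.5) is included at this height (perimeter 78.00 mm); the r=10.5 sphere at (-0.5, -1) slices to a regular 8-gon of circumradius 10.000 (√(r²−h²) with h=3.2 from center) (perimeter = 2·8·10.000·sin(180°/8) = 61.23 mm); After the difference (first − rest): starting from the 22.5×16.5 cube, the r=10.5 sphere at (-0.5, -1) partially overlaps it — only the 56.48 mm² overlap (of its 282.87 mm²) is removed, clipping the outline — boundary = 73.80 mm. So its perimeter = 73.80 mm. Layer 66 (z = 9.9): the 22.5×16.5 cube contributes its full rectangle (perimeter 78.00 mm); the r=10.5 sphere at (-0.5, -1) contributes a regular 8-gon of circumradius √(10.5²−10.4²) = 1.446 (perimeter = 2·8·1.446·sin(180°/8) = 8.85 mm); Subtracting the remaining from the first: starting from the 22.5×16.5 cube, the r=10.5 sphere at (-0.5, -1) partially overlaps it — only the 0.07 mm² overlap (of its 5.91 mm²) is removed, clipping the outline — boundary = 77.82 mm. So its perimeter = 77.82 mm. Layer 66 is larger (77.82 vs 73.80 mm).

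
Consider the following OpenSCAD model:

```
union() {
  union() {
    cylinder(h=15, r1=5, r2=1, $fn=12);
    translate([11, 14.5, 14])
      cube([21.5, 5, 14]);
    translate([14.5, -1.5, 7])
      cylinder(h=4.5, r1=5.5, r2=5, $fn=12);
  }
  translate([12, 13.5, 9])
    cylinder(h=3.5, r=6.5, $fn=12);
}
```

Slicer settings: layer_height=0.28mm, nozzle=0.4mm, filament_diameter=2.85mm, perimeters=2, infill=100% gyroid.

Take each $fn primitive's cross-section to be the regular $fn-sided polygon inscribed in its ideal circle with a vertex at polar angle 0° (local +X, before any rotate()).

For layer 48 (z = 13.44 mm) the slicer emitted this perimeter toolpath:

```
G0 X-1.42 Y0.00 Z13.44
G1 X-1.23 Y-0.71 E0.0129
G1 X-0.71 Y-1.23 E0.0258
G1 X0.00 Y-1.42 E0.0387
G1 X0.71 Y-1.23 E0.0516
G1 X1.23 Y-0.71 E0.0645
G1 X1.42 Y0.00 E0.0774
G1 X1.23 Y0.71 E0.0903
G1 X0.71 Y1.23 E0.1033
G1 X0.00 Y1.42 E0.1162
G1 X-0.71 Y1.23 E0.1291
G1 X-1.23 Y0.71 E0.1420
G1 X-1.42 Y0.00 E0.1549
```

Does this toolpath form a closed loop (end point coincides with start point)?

Start point (G0): (-1.42, 0.00). End point (last G1): the path returns to the start — closed.

yes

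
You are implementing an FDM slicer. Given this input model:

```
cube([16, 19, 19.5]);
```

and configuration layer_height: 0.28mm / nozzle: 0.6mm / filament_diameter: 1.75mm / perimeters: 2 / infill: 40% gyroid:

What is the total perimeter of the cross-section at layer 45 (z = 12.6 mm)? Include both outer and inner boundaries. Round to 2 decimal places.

At z = 12.6 mm: the cube is present — its section is the full 16×19 rectangle (perimeter 70.00 mm). Overall, the cross-section is a single solid region. Total boundary length (outer) = 70.00 mm.

70.00 mm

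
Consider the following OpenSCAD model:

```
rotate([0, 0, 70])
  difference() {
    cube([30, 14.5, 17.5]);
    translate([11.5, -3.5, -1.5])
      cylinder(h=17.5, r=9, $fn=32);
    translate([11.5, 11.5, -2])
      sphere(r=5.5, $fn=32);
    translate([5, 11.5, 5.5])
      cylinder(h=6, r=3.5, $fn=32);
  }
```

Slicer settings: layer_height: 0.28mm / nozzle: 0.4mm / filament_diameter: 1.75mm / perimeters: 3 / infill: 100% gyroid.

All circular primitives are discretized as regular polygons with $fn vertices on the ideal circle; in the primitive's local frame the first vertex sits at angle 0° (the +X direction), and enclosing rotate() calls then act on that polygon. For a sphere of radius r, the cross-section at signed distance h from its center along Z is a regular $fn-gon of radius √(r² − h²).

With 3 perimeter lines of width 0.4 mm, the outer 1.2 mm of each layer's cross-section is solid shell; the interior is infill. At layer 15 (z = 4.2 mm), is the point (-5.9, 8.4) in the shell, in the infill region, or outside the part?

At z = 4.2 mm: the cube is present — its section is the full 30×14.5 rectangle; the r=9 cylinder at (11.5, -3.5) gives a regular 32-gon of circumradius 9 (constant along its height); the sphere at (11.5, 11.5) is absent (|z−center|=6.200 > r=5.5); the cylinder at (5, 11.5) is not intersected at this z (z outside [5.5, 11.5]); Subtracting the remaining from the first: starting from the 30×14.5 cube, the r=9 cylinder at (11.5, -3.5) partially overlaps it — only the 65.25 mm² overlap (of its 252.84 mm²) is removed, clipping the outline — 1 connected region; (whole slice rotated 70° about Z — lengths, areas and connectivity unchanged). Overall, the cross-section is a single solid region. Undo the 70° rotation: the query point maps to (5.875, 8.417) in the un-rotated model frame. The nearest boundary edge runs (8.06, 4.81)→(6.50, 3.98); distance from the point to it = 4.20 mm. The point is inside the cross-section and 4.20 mm from the nearest boundary — more than the 1.2 mm shell width (3 × 0.4), so it's in the infill interior.

infill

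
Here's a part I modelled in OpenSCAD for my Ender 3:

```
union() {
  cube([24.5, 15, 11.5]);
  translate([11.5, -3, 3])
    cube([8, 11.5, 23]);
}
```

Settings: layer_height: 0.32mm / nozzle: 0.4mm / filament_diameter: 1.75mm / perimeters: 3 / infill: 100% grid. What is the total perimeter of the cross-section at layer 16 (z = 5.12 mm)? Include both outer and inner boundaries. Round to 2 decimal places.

85.00 mm

At z = 5.12 mm: the 24.5×15 cube contributes its full rectangle (perimeter 79.00 mm); the cube at (11.5, -3) is present — its section is the full 8×11.5 rectangle (perimeter 39.00 mm); Merging all regions: the regions partially overlap (shared area 68.00 mm²), so the edge portions inside another operand are dropped and the merged outline is re-measured after clipping — boundary = 85.00 mm. Overall, the cross-section is a single solid region. Total boundary length (outer) = 85.00 mm.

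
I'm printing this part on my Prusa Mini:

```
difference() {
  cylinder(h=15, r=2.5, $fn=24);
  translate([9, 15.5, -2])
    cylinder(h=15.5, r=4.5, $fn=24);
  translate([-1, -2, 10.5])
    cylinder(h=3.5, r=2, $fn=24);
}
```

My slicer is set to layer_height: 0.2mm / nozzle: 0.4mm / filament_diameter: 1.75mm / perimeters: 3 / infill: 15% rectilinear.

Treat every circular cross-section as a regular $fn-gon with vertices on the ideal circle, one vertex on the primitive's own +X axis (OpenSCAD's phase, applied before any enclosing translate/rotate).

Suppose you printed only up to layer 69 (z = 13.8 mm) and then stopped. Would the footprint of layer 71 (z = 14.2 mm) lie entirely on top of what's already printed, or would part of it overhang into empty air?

Compare the two slices. At z = 13.8: the r=2.5 cylinder contributes a regular 24-gon of circumradius 2.5 (area = (24/2)·2.500²·sin(360°/24) = 19.41 mm²); the cylinder at (9, 15.5) is not intersected at this z (z outside [-2, 13.5]); the cylinder at (-1, -2): section is a regular 24-gon, circumradius r=2 (area = (24/2)·2.000²·sin(360°/24) = 12.42 mm²); Taking the first minus the rest: starting from the r=2.5 cylinder (19.41 mm²), the r=2 cylinder at (-1, -2) partially overlaps it — only the 6.07 mm² overlap (of its 12.42 mm²) is removed, clipping the outline — area = 13.34 mm². At z = 14.2: the cylinder: section is a regular 24-gon, circumradius r=2.5 (area = (24/2)·2.500²·sin(360°/24) = 19.41 mm²); the cylinder at (9, 15.5) is not intersected at this z (z outside [-2, 13.5]); the cylinder at (-1, -2) does not reach this height (z outside [10.5, 14]); Taking the first minus the rest: none of the subtracted shapes is present at this height, so the r=2.5 cylinder is unchanged — area = 19.41 mm². Checking containment: at z = 14.2 the cross-section extends beyond the z = 13.8 cross-section by about 6.07 mm².

part overhangs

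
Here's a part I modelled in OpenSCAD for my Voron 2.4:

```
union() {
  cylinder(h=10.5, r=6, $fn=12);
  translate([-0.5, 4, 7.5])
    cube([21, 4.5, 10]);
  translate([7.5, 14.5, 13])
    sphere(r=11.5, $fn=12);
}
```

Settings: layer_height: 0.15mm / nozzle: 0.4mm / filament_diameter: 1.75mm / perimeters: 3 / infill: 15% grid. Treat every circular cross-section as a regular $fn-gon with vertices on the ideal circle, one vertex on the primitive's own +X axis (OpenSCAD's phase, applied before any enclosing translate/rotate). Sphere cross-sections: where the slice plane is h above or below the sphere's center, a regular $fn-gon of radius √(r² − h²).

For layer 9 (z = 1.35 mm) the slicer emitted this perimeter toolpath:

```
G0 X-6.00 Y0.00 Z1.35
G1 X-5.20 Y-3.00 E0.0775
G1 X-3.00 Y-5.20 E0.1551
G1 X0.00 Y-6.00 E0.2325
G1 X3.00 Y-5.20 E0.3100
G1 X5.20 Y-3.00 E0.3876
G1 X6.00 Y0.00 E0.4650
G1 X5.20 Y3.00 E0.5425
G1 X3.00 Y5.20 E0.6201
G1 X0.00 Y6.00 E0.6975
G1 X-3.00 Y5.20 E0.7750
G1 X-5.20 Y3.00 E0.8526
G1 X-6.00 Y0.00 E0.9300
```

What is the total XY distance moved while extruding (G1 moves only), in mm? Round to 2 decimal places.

37.28 mm

Sum the Euclidean lengths of each G1 segment: total = 37.28 mm.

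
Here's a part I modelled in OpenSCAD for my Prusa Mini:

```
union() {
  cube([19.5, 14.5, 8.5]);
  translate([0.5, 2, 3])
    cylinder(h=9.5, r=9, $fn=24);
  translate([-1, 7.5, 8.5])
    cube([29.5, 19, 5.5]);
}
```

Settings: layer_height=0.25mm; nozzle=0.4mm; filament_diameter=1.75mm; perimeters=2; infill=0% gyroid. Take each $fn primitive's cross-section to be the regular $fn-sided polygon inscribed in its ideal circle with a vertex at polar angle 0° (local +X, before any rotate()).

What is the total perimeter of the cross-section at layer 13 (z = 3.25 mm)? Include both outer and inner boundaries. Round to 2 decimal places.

87.60 mm

At z = 3.25 mm: the cube is present — its section is the full 19.5×14.5 rectangle (perimeter 68.00 mm); the r=9 cylinder at (0.5, 2) contributes a regular 24-gon of circumradius 9 (perimeter = 2·24·9.000·sin(180°/24) = 56.39 mm); the cube at (-1, 7.5) does not reach this height (z outside [8.5, 14]); Merging all regions: the regions partially overlap (shared area 86.11 mm²), so the edge portions inside another operand are dropped and the merged outline is re-measured after clipping — boundary = 87.60 mm. Overall, the cross-section is a single solid region. Total boundary length (outer) = 87.60 mm.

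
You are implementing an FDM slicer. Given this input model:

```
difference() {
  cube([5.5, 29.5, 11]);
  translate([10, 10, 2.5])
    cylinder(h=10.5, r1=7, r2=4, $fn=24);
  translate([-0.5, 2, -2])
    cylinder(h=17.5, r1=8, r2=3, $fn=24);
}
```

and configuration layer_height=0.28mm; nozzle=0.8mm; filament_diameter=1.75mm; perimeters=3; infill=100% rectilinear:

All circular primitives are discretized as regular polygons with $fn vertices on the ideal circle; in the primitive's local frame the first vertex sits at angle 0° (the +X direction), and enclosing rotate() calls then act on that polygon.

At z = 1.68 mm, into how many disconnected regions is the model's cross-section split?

At z = 1.68 mm: the cube is present — its section is the full 5.5×29.5 rectangle; the cone at (10, 10) is absent (z outside [2.5, 13]); the cone at (-0.5, 2) (r1=8→r2=3) has section circumradius 6.949 here — a regular 24-gon; After the difference (first − rest): starting from the 5.5×29.5 cube, the cone at (-0.5, 2) partially overlaps it — only the 42.93 mm² overlap (of its 149.96 mm²) is removed, clipping the outline — 1 connected region. The result has 1 disconnected region.

1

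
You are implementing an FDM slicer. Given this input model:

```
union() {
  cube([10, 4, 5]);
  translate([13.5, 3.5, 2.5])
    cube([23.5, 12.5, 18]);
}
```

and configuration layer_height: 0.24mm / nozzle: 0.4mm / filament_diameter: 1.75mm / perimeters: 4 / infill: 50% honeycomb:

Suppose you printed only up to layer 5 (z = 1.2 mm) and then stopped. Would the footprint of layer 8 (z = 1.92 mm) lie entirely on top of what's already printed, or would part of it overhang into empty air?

Compare the two slices. At z = 1.2: the cube is present — its section is the full 10×4 rectangle (area 40.00 mm²); the cube at (13.5, 3.5) is not intersected at this z (z outside [2.5, 20.5]); Taking the union: only the 10×4 cube is present, so the union is just that shape — area = 40.00 mm². At z = 1.92: the 10×4 cube contributes its full rectangle (area 40.00 mm²); the cube at (13.5, 3.5) is absent (z outside [2.5, 20.5]); Combining (union): only the 10×4 cube is present, so the union is just that shape — area = 40.00 mm². Checking containment: the cross-section at z = 1.92 is a subset of the cross-section at z = 1.2.

entirely on top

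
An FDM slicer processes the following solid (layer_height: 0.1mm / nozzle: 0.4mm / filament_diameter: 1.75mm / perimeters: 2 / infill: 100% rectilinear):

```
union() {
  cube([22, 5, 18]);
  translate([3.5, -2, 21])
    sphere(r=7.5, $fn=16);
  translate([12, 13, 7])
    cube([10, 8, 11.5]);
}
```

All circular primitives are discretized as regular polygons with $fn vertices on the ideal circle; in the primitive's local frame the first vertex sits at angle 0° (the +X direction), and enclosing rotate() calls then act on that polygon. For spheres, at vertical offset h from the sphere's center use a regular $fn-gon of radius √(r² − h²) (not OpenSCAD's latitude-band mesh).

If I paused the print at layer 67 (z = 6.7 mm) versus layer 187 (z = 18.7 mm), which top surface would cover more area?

layer 187 (z = 18.7 mm)

Layer 67 (z = 6.7): the 22×5 cube contributes its full rectangle (area 110.00 mm²); the sphere at (3.5, -2) does not reach this height (|z−center|=14.300 > r=7.5); the cube at (12, 13) is not intersected at this z (z outside [7, 18.5]); Merging all regions: only the 22×5 cube is present, so the union is just that shape — area = 110.00 mm². So its area = 110.00 mm². Layer 187 (z = 18.7): the cube does not reach this height (z outside [0, 18]); the sphere at (3.5, -2): section is a regular 16-gon, circumradius = √(r²−h²) = √(7.5²−2.3²) = 7.139 (area = (16/2)·7.139²·sin(360°/16) = 156.01 mm²); the cube at (12, 13) is not intersected at this z (z outside [7, 18.5]); Merging all regions: only the r=7.5 sphere at (3.5, -2) is present, so the union is just that shape — area = 156.01 mm². So its area = 156.01 mm². Layer 187 is larger (156.01 vs 110.00 mm²).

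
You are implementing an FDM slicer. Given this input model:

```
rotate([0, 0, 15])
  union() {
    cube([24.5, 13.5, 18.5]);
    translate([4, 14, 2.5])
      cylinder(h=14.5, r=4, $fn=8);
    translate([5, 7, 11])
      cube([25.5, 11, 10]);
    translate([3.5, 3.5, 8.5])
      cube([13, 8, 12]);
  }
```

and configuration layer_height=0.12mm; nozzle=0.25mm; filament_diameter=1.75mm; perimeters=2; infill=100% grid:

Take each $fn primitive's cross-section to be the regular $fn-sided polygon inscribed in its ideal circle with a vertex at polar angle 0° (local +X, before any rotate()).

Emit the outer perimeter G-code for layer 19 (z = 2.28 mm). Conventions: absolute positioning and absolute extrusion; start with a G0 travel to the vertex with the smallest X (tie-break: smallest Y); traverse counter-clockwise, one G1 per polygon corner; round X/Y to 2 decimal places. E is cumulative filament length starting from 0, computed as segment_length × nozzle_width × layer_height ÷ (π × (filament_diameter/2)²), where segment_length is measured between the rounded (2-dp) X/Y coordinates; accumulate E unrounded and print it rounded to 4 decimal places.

G0 X-3.49 Y13.04 Z2.28
G1 X0.00 Y0.00 E0.1684
G1 X23.67 Y6.34 E0.4740
G1 X20.17 Y19.38 E0.6424
G1 X-3.49 Y13.04 E0.9479

At z = 2.28 mm: the cube is present — its section is the full 24.5×13.5 rectangle; the cylinder at (4, 14) is absent (z outside [2.5, 17]); the cube at (5, 7) is absent (z outside [11, 21]); the cube at (3.5, 3.5) is absent (z outside [8.5, 20.5]); Combining (union): only the 24.5×13.5 cube is present, so the union is just that shape — 1 connected region; (rotated 15° about Z; rotation is an isometry so areas/perimeters/island counts are preserved). The outline is a single polygon with 4 vertices. Extrusion per mm of travel: 0.25 × 0.12 / (π × 0.875²) = 0.012473. Accumulating E over each segment gives final E = 0.9479.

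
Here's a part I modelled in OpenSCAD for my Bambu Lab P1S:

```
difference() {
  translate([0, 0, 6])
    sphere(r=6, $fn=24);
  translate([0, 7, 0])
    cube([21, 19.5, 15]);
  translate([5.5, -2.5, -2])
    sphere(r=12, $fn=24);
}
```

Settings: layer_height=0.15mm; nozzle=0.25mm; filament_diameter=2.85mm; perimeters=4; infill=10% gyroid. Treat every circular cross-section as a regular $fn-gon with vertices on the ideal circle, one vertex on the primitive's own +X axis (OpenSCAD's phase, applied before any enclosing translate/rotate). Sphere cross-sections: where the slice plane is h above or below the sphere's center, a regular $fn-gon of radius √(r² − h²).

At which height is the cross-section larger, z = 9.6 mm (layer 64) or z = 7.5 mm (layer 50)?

Layer 64 (z = 9.6): the sphere: section is a regular 24-gon, circumradius = √(r²−h²) = √(6²−3.6²) = 4.800 (area = (24/2)·4.800²·sin(360°/24) = 71.56 mm²); the 21×19.5 cube at (0, 7) contributes its full rectangle (area 409.50 mm²); the r=12 sphere at (5.5, -2.5) contributes a regular 24-gon of circumradius √(12²−11.6²) = 3.072 (area = (24/2)·3.072²·sin(360°/24) = 29.32 mm²); Subtracting the remaining from the first: starting from the r=6 sphere (71.56 mm²), the 21×19.5 cube at (0, 7) misses the remaining region (no effect); the r=12 sphere at (5.5, -2.5) partially overlaps it — only the 5.87 mm² overlap (of its 29.32 mm²) is removed, clipping the outline — area = 65.69 mm². So its area = 65.69 mm². Layer 50 (z = 7.5): the r=6 sphere slices to a regular 24-gon of circumradius 5.809 (√(r²−h²) with h=1.5 from center) (area = (24/2)·5.809²·sin(360°/24) = 104.82 mm²); the 21×19.5 cube at (0, 7) contributes its full rectangle (area 409.50 mm²); the r=12 sphere at (5.5, -2.5) contributes a regular 24-gon of circumradius √(12²−9.5²) = 7.331 (area = (24/2)·7.331²·sin(360°/24) = 166.94 mm²); Taking the first minus the rest: starting from the r=6 sphere (104.82 mm²), the 21×19.5 cube at (0, 7) misses the remaining region (no effect); the r=12 sphere at (5.5, -2.5) partially overlaps it — only the 57.08 mm² overlap (of its 166.94 mm²) is removed, clipping the outline — area = 47.74 mm². So its area = 47.74 mm². Layer 64 is larger (65.69 vs 47.74 mm²).

layer 64 (z = 9.6 mm)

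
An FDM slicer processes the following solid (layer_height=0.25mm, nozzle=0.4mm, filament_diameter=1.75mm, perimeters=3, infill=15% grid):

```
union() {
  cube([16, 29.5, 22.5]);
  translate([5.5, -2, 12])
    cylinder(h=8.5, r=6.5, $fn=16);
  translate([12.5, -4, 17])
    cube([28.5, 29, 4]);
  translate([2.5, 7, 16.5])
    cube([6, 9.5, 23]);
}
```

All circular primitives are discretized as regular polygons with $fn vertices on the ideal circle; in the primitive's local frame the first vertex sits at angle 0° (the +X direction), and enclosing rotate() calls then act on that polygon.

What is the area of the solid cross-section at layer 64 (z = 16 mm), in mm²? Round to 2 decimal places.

562.34 mm²

At z = 16 mm: the cube (footprint 16×29.5) is included at this height (area 472.00 mm²); the r=6.5 cylinder at (5.5, -2) gives a regular 16-gon of circumradius 6.5 (constant along its height) (area = (16/2)·6.500²·sin(360°/16) = 129.35 mm²); the cube at (12.5, -4) is absent (z outside [17, 21]); the cube at (2.5, 7) is absent (z outside [16.5, 39.5]); Taking the union: the regions partially overlap — summed areas 601.35 mm² minus the doubly-counted overlap 39.01 mm² gives 562.34 mm² — area = 562.34 mm². Overall, the cross-section is a single solid region. Net area = 562.34 mm².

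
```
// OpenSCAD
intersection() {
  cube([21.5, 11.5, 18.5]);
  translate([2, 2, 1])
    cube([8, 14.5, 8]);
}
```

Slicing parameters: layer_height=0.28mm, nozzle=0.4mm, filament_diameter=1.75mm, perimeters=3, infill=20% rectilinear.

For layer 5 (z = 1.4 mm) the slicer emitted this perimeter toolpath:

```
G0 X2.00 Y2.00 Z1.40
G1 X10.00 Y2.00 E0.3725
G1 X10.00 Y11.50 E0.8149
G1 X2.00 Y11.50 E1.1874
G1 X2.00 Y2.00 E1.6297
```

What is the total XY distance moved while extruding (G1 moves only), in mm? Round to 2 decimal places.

Sum the Euclidean lengths of each G1 segment: total = 35.00 mm.

35.00 mm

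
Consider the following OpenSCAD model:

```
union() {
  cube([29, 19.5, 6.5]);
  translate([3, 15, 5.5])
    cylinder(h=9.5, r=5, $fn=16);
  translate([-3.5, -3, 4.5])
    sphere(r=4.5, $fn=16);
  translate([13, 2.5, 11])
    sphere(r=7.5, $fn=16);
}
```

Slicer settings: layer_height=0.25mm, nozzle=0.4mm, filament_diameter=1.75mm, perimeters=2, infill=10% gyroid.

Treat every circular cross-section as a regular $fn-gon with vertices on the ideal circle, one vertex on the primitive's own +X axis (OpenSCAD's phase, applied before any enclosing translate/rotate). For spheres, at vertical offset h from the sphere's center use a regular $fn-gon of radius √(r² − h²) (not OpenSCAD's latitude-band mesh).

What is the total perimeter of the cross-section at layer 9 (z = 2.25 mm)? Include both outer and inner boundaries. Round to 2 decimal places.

At z = 2.25 mm: the cube (footprint 29×19.5) is included at this height (perimeter 97.00 mm); the cylinder at (3, 15) is absent (z outside [5.5, 15]); the r=4.5 sphere at (-3.5, -3) slices to a regular 16-gon of circumradius 3.897 (√(r²−h²) with h=2.25 from center) (perimeter = 2·16·3.897·sin(180°/16) = 24.33 mm); the sphere at (13, 2.5) is not intersected at this z (|z−center|=8.750 > r=7.5); Taking the union: the 2 present regions are separate (no shared area or edge), so areas and boundary lengths simply add and each stays a separate island — boundary = 121.33 mm. Overall, the cross-section has 2 separate islands. Total boundary length (outer) = 121.33 mm.

121.33 mm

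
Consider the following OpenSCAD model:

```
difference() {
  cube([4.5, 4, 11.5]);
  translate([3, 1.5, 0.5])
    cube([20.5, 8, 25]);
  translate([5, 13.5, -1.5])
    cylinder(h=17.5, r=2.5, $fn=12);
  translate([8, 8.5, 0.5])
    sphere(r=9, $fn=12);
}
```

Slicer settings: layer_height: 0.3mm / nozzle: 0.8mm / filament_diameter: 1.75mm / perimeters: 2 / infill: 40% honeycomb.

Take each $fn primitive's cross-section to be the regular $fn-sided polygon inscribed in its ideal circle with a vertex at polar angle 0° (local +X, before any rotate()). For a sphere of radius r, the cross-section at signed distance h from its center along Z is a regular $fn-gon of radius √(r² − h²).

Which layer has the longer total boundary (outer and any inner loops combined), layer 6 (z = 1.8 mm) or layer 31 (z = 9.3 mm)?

Layer 6 (z = 1.8): the 4.5×4 cube contributes its full rectangle (perimeter 17.00 mm); the 20.5×8 cube at (3, 1.5) contributes its full rectangle (perimeter 57.00 mm); the r=2.5 cylinder at (5, 13.5) contributes a regular 12-gon of circumradius 2.5 (perimeter = 2·12·2.500·sin(180°/12) = 15.53 mm); the sphere at (8, 8.5): section is a regular 12-gon, circumradius = √(r²−h²) = √(9²−1.3²) = 8.906 (perimeter = 2·12·8.906·sin(180°/12) = 55.32 mm); Taking the first minus the rest: starting from the 4.5×4 cube, the 20.5×8 cube at (3, 1.5) partially overlaps it — only the 3.75 mm² overlap (of its 164.00 mm²) is removed, clipping the outline; the r=2.5 cylinder at (5, 13.5) misses the remaining region (no effect); the r=9 sphere at (8, 8.5) partially overlaps it — only the 4.59 mm² overlap (of its 237.93 mm²) is removed, clipping the outline — boundary = 14.90 mm. So its perimeter = 14.90 mm. Layer 31 (z = 9.3): the cube is present — its section is the full 4.5×4 rectangle (perimeter 17.00 mm); the 20.5×8 cube at (3, 1.5) contributes its full rectangle (perimeter 57.00 mm); the r=2.5 cylinder at (5, 13.5) gives a regular 12-gon of circumradius 2.5 (constant along its height) (perimeter = 2·12·2.500·sin(180°/12) = 15.53 mm); the r=9 sphere at (8, 8.5) slices to a regular 12-gon of circumradius 1.887 (√(r²−h²) with h=8.8 from center) (perimeter = 2·12·1.887·sin(180°/12) = 11.72 mm); After the difference (first − rest): starting from the 4.5×4 cube, the 20.5×8 cube at (3, 1.5) partially overlaps it — only the 3.75 mm² overlap (of its 164.00 mm²) is removed, clipping the outline; the r=2.5 cylinder at (5, 13.5) misses the remaining region (no effect); the r=9 sphere at (8, 8.5) misses the remaining region (no effect) — boundary = 17.00 mm. So its perimeter = 17.00 mm. Layer 31 is larger (17.00 vs 14.90 mm).

layer 31 (z = 9.3 mm)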